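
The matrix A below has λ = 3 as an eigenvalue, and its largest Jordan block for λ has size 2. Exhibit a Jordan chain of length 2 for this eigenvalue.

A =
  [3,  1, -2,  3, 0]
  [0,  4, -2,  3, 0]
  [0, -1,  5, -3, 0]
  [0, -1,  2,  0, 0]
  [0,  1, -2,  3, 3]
A Jordan chain for λ = 3 of length 2:
v_1 = (1, 1, -1, -1, 1)ᵀ
v_2 = (0, 1, 0, 0, 0)ᵀ

Let N = A − (3)·I. We want v_2 with N^2 v_2 = 0 but N^1 v_2 ≠ 0; then v_{j-1} := N · v_j for j = 2, …, 2.

Pick v_2 = (0, 1, 0, 0, 0)ᵀ.
Then v_1 = N · v_2 = (1, 1, -1, -1, 1)ᵀ.

Sanity check: (A − (3)·I) v_1 = (0, 0, 0, 0, 0)ᵀ = 0. ✓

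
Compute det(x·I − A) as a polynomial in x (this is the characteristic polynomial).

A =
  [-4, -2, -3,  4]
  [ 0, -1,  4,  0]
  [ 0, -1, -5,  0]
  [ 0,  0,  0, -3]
x^4 + 13*x^3 + 63*x^2 + 135*x + 108

Expanding det(x·I − A) (e.g. by cofactor expansion or by noting that A is similar to its Jordan form J, which has the same characteristic polynomial as A) gives
  χ_A(x) = x^4 + 13*x^3 + 63*x^2 + 135*x + 108
which factors as (x + 3)^3*(x + 4). The eigenvalues (with algebraic multiplicities) are λ = -4 with multiplicity 1, λ = -3 with multiplicity 3.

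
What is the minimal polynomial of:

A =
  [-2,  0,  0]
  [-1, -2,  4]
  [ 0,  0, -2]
x^2 + 4*x + 4

The characteristic polynomial is χ_A(x) = (x + 2)^3, so the eigenvalues are known. The minimal polynomial is
  m_A(x) = Π_λ (x − λ)^{k_λ}
where k_λ is the size of the *largest* Jordan block for λ (equivalently, the smallest k with (A − λI)^k v = 0 for every generalised eigenvector v of λ).

  λ = -2: largest Jordan block has size 2, contributing (x + 2)^2

So m_A(x) = (x + 2)^2 = x^2 + 4*x + 4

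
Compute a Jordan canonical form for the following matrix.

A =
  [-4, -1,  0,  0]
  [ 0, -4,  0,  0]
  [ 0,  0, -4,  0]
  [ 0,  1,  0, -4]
J_2(-4) ⊕ J_1(-4) ⊕ J_1(-4)

The characteristic polynomial is
  det(x·I − A) = x^4 + 16*x^3 + 96*x^2 + 256*x + 256 = (x + 4)^4

Eigenvalues and multiplicities (the geometric multiplicity of λ is n − rank(A − λI), which equals the number of Jordan blocks for λ):
  λ = -4: algebraic multiplicity = 4, geometric multiplicity = 3

Determining the block sizes for each eigenvalue:
  λ = -4: 3 blocks summing to 4 forces exactly one block of size 2 and the rest size 1 → block sizes [2, 1, 1]

Assembling the blocks gives a Jordan form
J =
  [-4,  1,  0,  0]
  [ 0, -4,  0,  0]
  [ 0,  0, -4,  0]
  [ 0,  0,  0, -4]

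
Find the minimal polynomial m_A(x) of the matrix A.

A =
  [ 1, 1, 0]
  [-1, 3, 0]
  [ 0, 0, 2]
x^2 - 4*x + 4

The characteristic polynomial is χ_A(x) = (x - 2)^3, so the eigenvalues are known. The minimal polynomial is
  m_A(x) = Π_λ (x − λ)^{k_λ}
where k_λ is the size of the *largest* Jordan block for λ (equivalently, the smallest k with (A − λI)^k v = 0 for every generalised eigenvector v of λ).

  λ = 2: largest Jordan block has size 2, contributing (x − 2)^2

So m_A(x) = (x - 2)^2 = x^2 - 4*x + 4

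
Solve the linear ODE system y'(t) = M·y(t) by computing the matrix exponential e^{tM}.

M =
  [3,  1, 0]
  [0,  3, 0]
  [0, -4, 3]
e^{tM} =
  [exp(3*t), t*exp(3*t), 0]
  [0, exp(3*t), 0]
  [0, -4*t*exp(3*t), exp(3*t)]

Strategy: write M = P · J · P⁻¹ where J is a Jordan canonical form, so e^{tM} = P · e^{tJ} · P⁻¹, and e^{tJ} can be computed block-by-block.

M has Jordan form
J =
  [3, 1, 0]
  [0, 3, 0]
  [0, 0, 3]
(up to reordering of blocks).

Per-block formulas:
  For a 2×2 Jordan block J_2(3): exp(t · J_2(3)) = e^(3t)·(I + t·N), where N is the 2×2 nilpotent shift.
  For a 1×1 block at λ = 3: exp(t · [3]) = [e^(3t)].

After assembling e^{tJ} and conjugating by P, we get:

e^{tM} =
  [exp(3*t), t*exp(3*t), 0]
  [0, exp(3*t), 0]
  [0, -4*t*exp(3*t), exp(3*t)]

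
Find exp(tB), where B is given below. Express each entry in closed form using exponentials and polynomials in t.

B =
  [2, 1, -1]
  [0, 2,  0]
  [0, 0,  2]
e^{tB} =
  [exp(2*t), t*exp(2*t), -t*exp(2*t)]
  [0, exp(2*t), 0]
  [0, 0, exp(2*t)]

Strategy: write B = P · J · P⁻¹ where J is a Jordan canonical form, so e^{tB} = P · e^{tJ} · P⁻¹, and e^{tJ} can be computed block-by-block.

B has Jordan form
J =
  [2, 1, 0]
  [0, 2, 0]
  [0, 0, 2]
(up to reordering of blocks).

Per-block formulas:
  For a 2×2 Jordan block J_2(2): exp(t · J_2(2)) = e^(2t)·(I + t·N), where N is the 2×2 nilpotent shift.
  For a 1×1 block at λ = 2: exp(t · [2]) = [e^(2t)].

After assembling e^{tJ} and conjugating by P, we get:

e^{tB} =
  [exp(2*t), t*exp(2*t), -t*exp(2*t)]
  [0, exp(2*t), 0]
  [0, 0, exp(2*t)]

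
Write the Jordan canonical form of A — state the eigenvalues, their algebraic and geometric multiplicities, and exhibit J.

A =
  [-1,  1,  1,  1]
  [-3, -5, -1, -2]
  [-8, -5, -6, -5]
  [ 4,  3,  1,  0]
J_3(-3) ⊕ J_1(-3)

The characteristic polynomial is
  det(x·I − A) = x^4 + 12*x^3 + 54*x^2 + 108*x + 81 = (x + 3)^4

Eigenvalues and multiplicities (the geometric multiplicity of λ is n − rank(A − λI), which equals the number of Jordan blocks for λ):
  λ = -3: algebraic multiplicity = 4, geometric multiplicity = 2

Determining the block sizes for each eigenvalue:
  λ = -3: with am = 4 and gm = 2, the partition is not yet determined (e.g. several partitions of 4 into 2 parts exist). Let N = A − (-3)·I. Computing rank(N^1) = 2, rank(N^2) = 1, rank(N^3) = 0; the number of blocks of size ≥ j is rank(N^{j−1}) − rank(N^j), giving [2, 1, 1]. So we have 1 block(s) of size 3, 1 block(s) of size 1 → block sizes [3, 1]

Assembling the blocks gives a Jordan form
J =
  [-3,  1,  0,  0]
  [ 0, -3,  1,  0]
  [ 0,  0, -3,  0]
  [ 0,  0,  0, -3]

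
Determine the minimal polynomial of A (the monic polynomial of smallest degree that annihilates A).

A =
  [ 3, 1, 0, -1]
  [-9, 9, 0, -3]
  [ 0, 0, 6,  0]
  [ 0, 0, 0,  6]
x^2 - 12*x + 36

The characteristic polynomial is χ_A(x) = (x - 6)^4, so the eigenvalues are known. The minimal polynomial is
  m_A(x) = Π_λ (x − λ)^{k_λ}
where k_λ is the size of the *largest* Jordan block for λ (equivalently, the smallest k with (A − λI)^k v = 0 for every generalised eigenvector v of λ).

  λ = 6: largest Jordan block has size 2, contributing (x − 6)^2

So m_A(x) = (x - 6)^2 = x^2 - 12*x + 36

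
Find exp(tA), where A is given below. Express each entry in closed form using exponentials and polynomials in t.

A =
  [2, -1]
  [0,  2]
e^{tA} =
  [exp(2*t), -t*exp(2*t)]
  [0, exp(2*t)]

Strategy: write A = P · J · P⁻¹ where J is a Jordan canonical form, so e^{tA} = P · e^{tJ} · P⁻¹, and e^{tJ} can be computed block-by-block.

A has Jordan form
J =
  [2, 1]
  [0, 2]
(up to reordering of blocks).

Per-block formulas:
  For a 2×2 Jordan block J_2(2): exp(t · J_2(2)) = e^(2t)·(I + t·N), where N is the 2×2 nilpotent shift.

After assembling e^{tJ} and conjugating by P, we get:

e^{tA} =
  [exp(2*t), -t*exp(2*t)]
  [0, exp(2*t)]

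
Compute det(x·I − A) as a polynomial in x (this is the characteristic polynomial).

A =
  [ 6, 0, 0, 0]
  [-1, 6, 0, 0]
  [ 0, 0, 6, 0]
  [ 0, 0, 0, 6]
x^4 - 24*x^3 + 216*x^2 - 864*x + 1296

Expanding det(x·I − A) (e.g. by cofactor expansion or by noting that A is similar to its Jordan form J, which has the same characteristic polynomial as A) gives
  χ_A(x) = x^4 - 24*x^3 + 216*x^2 - 864*x + 1296
which factors as (x - 6)^4. The eigenvalues (with algebraic multiplicities) are λ = 6 with multiplicity 4.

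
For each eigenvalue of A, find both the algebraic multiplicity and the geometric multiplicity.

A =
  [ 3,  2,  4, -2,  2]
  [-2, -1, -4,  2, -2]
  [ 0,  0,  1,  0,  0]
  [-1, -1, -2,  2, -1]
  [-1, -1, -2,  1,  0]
λ = 1: alg = 5, geom = 4

Step 1 — factor the characteristic polynomial to read off the algebraic multiplicities:
  χ_A(x) = (x - 1)^5

Step 2 — compute geometric multiplicities via the rank-nullity identity g(λ) = n − rank(A − λI):
  rank(A − (1)·I) = 1, so dim ker(A − (1)·I) = n − 1 = 4

Summary:
  λ = 1: algebraic multiplicity = 5, geometric multiplicity = 4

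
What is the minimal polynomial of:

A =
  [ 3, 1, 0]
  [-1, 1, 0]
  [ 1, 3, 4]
x^3 - 8*x^2 + 20*x - 16

The characteristic polynomial is χ_A(x) = (x - 4)*(x - 2)^2, so the eigenvalues are known. The minimal polynomial is
  m_A(x) = Π_λ (x − λ)^{k_λ}
where k_λ is the size of the *largest* Jordan block for λ (equivalently, the smallest k with (A − λI)^k v = 0 for every generalised eigenvector v of λ).

  λ = 2: largest Jordan block has size 2, contributing (x − 2)^2
  λ = 4: largest Jordan block has size 1, contributing (x − 4)

So m_A(x) = (x - 4)*(x - 2)^2 = x^3 - 8*x^2 + 20*x - 16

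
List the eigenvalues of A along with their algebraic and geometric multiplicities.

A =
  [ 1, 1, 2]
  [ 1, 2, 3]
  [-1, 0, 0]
λ = 1: alg = 3, geom = 1

Step 1 — factor the characteristic polynomial to read off the algebraic multiplicities:
  χ_A(x) = (x - 1)^3

Step 2 — compute geometric multiplicities via the rank-nullity identity g(λ) = n − rank(A − λI):
  rank(A − (1)·I) = 2, so dim ker(A − (1)·I) = n − 2 = 1

Summary:
  λ = 1: algebraic multiplicity = 3, geometric multiplicity = 1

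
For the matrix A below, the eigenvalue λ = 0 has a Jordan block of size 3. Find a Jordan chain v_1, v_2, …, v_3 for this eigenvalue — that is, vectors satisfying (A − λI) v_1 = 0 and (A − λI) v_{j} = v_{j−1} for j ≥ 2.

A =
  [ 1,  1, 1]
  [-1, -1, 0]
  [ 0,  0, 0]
A Jordan chain for λ = 0 of length 3:
v_1 = (1, -1, 0)ᵀ
v_2 = (1, 0, 0)ᵀ
v_3 = (0, 0, 1)ᵀ

Let N = A − (0)·I. We want v_3 with N^3 v_3 = 0 but N^2 v_3 ≠ 0; then v_{j-1} := N · v_j for j = 3, …, 2.

Pick v_3 = (0, 0, 1)ᵀ.
Then v_2 = N · v_3 = (1, 0, 0)ᵀ.
Then v_1 = N · v_2 = (1, -1, 0)ᵀ.

Sanity check: (A − (0)·I) v_1 = (0, 0, 0)ᵀ = 0. ✓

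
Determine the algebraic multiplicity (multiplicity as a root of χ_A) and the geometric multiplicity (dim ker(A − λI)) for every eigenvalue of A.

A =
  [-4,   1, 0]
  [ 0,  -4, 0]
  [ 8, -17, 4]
λ = -4: alg = 2, geom = 1; λ = 4: alg = 1, geom = 1

Step 1 — factor the characteristic polynomial to read off the algebraic multiplicities:
  χ_A(x) = (x - 4)*(x + 4)^2

Step 2 — compute geometric multiplicities via the rank-nullity identity g(λ) = n − rank(A − λI):
  rank(A − (-4)·I) = 2, so dim ker(A − (-4)·I) = n − 2 = 1
  rank(A − (4)·I) = 2, so dim ker(A − (4)·I) = n − 2 = 1

Summary:
  λ = -4: algebraic multiplicity = 2, geometric multiplicity = 1
  λ = 4: algebraic multiplicity = 1, geometric multiplicity = 1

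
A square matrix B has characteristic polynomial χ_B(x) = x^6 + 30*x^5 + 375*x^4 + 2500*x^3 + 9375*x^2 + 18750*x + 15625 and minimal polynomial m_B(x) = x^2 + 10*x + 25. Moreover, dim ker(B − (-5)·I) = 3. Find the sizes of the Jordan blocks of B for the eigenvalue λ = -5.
Block sizes for λ = -5: [2, 2, 2]

Step 1 — from the characteristic polynomial, algebraic multiplicity of λ = -5 is 6. From dim ker(B − (-5)·I) = 3, there are exactly 3 Jordan blocks for λ = -5.
Step 2 — from the minimal polynomial, the factor (x + 5)^2 tells us the largest block for λ = -5 has size 2.
Step 3 — with total size 6, 3 blocks, and largest block 2, the block sizes (in nonincreasing order) are [2, 2, 2].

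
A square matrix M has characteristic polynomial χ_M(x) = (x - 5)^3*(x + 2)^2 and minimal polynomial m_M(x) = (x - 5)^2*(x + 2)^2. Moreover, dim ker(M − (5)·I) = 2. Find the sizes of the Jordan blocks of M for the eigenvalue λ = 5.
Block sizes for λ = 5: [2, 1]

Step 1 — from the characteristic polynomial, algebraic multiplicity of λ = 5 is 3. From dim ker(M − (5)·I) = 2, there are exactly 2 Jordan blocks for λ = 5.
Step 2 — from the minimal polynomial, the factor (x − 5)^2 tells us the largest block for λ = 5 has size 2.
Step 3 — with total size 3, 2 blocks, and largest block 2, the block sizes (in nonincreasing order) are [2, 1].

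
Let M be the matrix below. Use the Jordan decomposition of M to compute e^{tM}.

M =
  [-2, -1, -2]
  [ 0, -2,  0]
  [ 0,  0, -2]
e^{tM} =
  [exp(-2*t), -t*exp(-2*t), -2*t*exp(-2*t)]
  [0, exp(-2*t), 0]
  [0, 0, exp(-2*t)]

Strategy: write M = P · J · P⁻¹ where J is a Jordan canonical form, so e^{tM} = P · e^{tJ} · P⁻¹, and e^{tJ} can be computed block-by-block.

M has Jordan form
J =
  [-2,  1,  0]
  [ 0, -2,  0]
  [ 0,  0, -2]
(up to reordering of blocks).

Per-block formulas:
  For a 2×2 Jordan block J_2(-2): exp(t · J_2(-2)) = e^(-2t)·(I + t·N), where N is the 2×2 nilpotent shift.
  For a 1×1 block at λ = -2: exp(t · [-2]) = [e^(-2t)].

After assembling e^{tJ} and conjugating by P, we get:

e^{tM} =
  [exp(-2*t), -t*exp(-2*t), -2*t*exp(-2*t)]
  [0, exp(-2*t), 0]
  [0, 0, exp(-2*t)]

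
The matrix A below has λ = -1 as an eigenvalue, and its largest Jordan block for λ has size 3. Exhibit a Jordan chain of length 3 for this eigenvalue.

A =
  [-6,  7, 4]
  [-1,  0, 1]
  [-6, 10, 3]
A Jordan chain for λ = -1 of length 3:
v_1 = (-6, -2, -4)ᵀ
v_2 = (-5, -1, -6)ᵀ
v_3 = (1, 0, 0)ᵀ

Let N = A − (-1)·I. We want v_3 with N^3 v_3 = 0 but N^2 v_3 ≠ 0; then v_{j-1} := N · v_j for j = 3, …, 2.

Pick v_3 = (1, 0, 0)ᵀ.
Then v_2 = N · v_3 = (-5, -1, -6)ᵀ.
Then v_1 = N · v_2 = (-6, -2, -4)ᵀ.

Sanity check: (A − (-1)·I) v_1 = (0, 0, 0)ᵀ = 0. ✓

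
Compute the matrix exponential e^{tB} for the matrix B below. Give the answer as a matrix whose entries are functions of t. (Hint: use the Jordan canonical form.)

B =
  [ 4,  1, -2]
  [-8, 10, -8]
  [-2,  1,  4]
e^{tB} =
  [-2*t*exp(6*t) + exp(6*t), t*exp(6*t), -2*t*exp(6*t)]
  [-8*t*exp(6*t), 4*t*exp(6*t) + exp(6*t), -8*t*exp(6*t)]
  [-2*t*exp(6*t), t*exp(6*t), -2*t*exp(6*t) + exp(6*t)]

Strategy: write B = P · J · P⁻¹ where J is a Jordan canonical form, so e^{tB} = P · e^{tJ} · P⁻¹, and e^{tJ} can be computed block-by-block.

B has Jordan form
J =
  [6, 1, 0]
  [0, 6, 0]
  [0, 0, 6]
(up to reordering of blocks).

Per-block formulas:
  For a 1×1 block at λ = 6: exp(t · [6]) = [e^(6t)].
  For a 2×2 Jordan block J_2(6): exp(t · J_2(6)) = e^(6t)·(I + t·N), where N is the 2×2 nilpotent shift.

After assembling e^{tJ} and conjugating by P, we get:

e^{tB} =
  [-2*t*exp(6*t) + exp(6*t), t*exp(6*t), -2*t*exp(6*t)]
  [-8*t*exp(6*t), 4*t*exp(6*t) + exp(6*t), -8*t*exp(6*t)]
  [-2*t*exp(6*t), t*exp(6*t), -2*t*exp(6*t) + exp(6*t)]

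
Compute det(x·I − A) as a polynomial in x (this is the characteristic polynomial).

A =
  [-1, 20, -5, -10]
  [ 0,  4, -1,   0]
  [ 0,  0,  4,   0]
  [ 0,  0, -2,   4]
x^4 - 11*x^3 + 36*x^2 - 16*x - 64

Expanding det(x·I − A) (e.g. by cofactor expansion or by noting that A is similar to its Jordan form J, which has the same characteristic polynomial as A) gives
  χ_A(x) = x^4 - 11*x^3 + 36*x^2 - 16*x - 64
which factors as (x - 4)^3*(x + 1). The eigenvalues (with algebraic multiplicities) are λ = -1 with multiplicity 1, λ = 4 with multiplicity 3.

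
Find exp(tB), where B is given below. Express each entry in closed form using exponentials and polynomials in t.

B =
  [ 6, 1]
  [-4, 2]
e^{tB} =
  [2*t*exp(4*t) + exp(4*t), t*exp(4*t)]
  [-4*t*exp(4*t), -2*t*exp(4*t) + exp(4*t)]

Strategy: write B = P · J · P⁻¹ where J is a Jordan canonical form, so e^{tB} = P · e^{tJ} · P⁻¹, and e^{tJ} can be computed block-by-block.

B has Jordan form
J =
  [4, 1]
  [0, 4]
(up to reordering of blocks).

Per-block formulas:
  For a 2×2 Jordan block J_2(4): exp(t · J_2(4)) = e^(4t)·(I + t·N), where N is the 2×2 nilpotent shift.

After assembling e^{tJ} and conjugating by P, we get:

e^{tB} =
  [2*t*exp(4*t) + exp(4*t), t*exp(4*t)]
  [-4*t*exp(4*t), -2*t*exp(4*t) + exp(4*t)]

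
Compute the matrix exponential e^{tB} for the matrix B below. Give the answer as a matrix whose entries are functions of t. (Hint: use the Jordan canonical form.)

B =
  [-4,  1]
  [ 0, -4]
e^{tB} =
  [exp(-4*t), t*exp(-4*t)]
  [0, exp(-4*t)]

Strategy: write B = P · J · P⁻¹ where J is a Jordan canonical form, so e^{tB} = P · e^{tJ} · P⁻¹, and e^{tJ} can be computed block-by-block.

B has Jordan form
J =
  [-4,  1]
  [ 0, -4]
(up to reordering of blocks).

Per-block formulas:
  For a 2×2 Jordan block J_2(-4): exp(t · J_2(-4)) = e^(-4t)·(I + t·N), where N is the 2×2 nilpotent shift.

After assembling e^{tJ} and conjugating by P, we get:

e^{tB} =
  [exp(-4*t), t*exp(-4*t)]
  [0, exp(-4*t)]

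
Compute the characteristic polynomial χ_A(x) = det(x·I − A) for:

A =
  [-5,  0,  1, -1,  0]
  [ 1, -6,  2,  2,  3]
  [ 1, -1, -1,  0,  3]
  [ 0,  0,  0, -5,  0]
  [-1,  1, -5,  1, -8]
x^5 + 25*x^4 + 250*x^3 + 1250*x^2 + 3125*x + 3125

Expanding det(x·I − A) (e.g. by cofactor expansion or by noting that A is similar to its Jordan form J, which has the same characteristic polynomial as A) gives
  χ_A(x) = x^5 + 25*x^4 + 250*x^3 + 1250*x^2 + 3125*x + 3125
which factors as (x + 5)^5. The eigenvalues (with algebraic multiplicities) are λ = -5 with multiplicity 5.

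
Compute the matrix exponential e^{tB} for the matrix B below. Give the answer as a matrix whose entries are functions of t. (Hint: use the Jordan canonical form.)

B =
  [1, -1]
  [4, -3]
e^{tB} =
  [2*t*exp(-t) + exp(-t), -t*exp(-t)]
  [4*t*exp(-t), -2*t*exp(-t) + exp(-t)]

Strategy: write B = P · J · P⁻¹ where J is a Jordan canonical form, so e^{tB} = P · e^{tJ} · P⁻¹, and e^{tJ} can be computed block-by-block.

B has Jordan form
J =
  [-1,  1]
  [ 0, -1]
(up to reordering of blocks).

Per-block formulas:
  For a 2×2 Jordan block J_2(-1): exp(t · J_2(-1)) = e^(-1t)·(I + t·N), where N is the 2×2 nilpotent shift.

After assembling e^{tJ} and conjugating by P, we get:

e^{tB} =
  [2*t*exp(-t) + exp(-t), -t*exp(-t)]
  [4*t*exp(-t), -2*t*exp(-t) + exp(-t)]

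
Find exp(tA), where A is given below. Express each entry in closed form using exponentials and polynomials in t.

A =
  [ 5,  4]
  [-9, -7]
e^{tA} =
  [6*t*exp(-t) + exp(-t), 4*t*exp(-t)]
  [-9*t*exp(-t), -6*t*exp(-t) + exp(-t)]

Strategy: write A = P · J · P⁻¹ where J is a Jordan canonical form, so e^{tA} = P · e^{tJ} · P⁻¹, and e^{tJ} can be computed block-by-block.

A has Jordan form
J =
  [-1,  1]
  [ 0, -1]
(up to reordering of blocks).

Per-block formulas:
  For a 2×2 Jordan block J_2(-1): exp(t · J_2(-1)) = e^(-1t)·(I + t·N), where N is the 2×2 nilpotent shift.

After assembling e^{tJ} and conjugating by P, we get:

e^{tA} =
  [6*t*exp(-t) + exp(-t), 4*t*exp(-t)]
  [-9*t*exp(-t), -6*t*exp(-t) + exp(-t)]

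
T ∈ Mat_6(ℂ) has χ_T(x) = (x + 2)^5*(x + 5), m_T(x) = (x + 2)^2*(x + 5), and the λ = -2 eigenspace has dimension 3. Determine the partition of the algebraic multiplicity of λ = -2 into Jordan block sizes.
Block sizes for λ = -2: [2, 2, 1]

Step 1 — from the characteristic polynomial, algebraic multiplicity of λ = -2 is 5. From dim ker(T − (-2)·I) = 3, there are exactly 3 Jordan blocks for λ = -2.
Step 2 — from the minimal polynomial, the factor (x + 2)^2 tells us the largest block for λ = -2 has size 2.
Step 3 — with total size 5, 3 blocks, and largest block 2, the block sizes (in nonincreasing order) are [2, 2, 1].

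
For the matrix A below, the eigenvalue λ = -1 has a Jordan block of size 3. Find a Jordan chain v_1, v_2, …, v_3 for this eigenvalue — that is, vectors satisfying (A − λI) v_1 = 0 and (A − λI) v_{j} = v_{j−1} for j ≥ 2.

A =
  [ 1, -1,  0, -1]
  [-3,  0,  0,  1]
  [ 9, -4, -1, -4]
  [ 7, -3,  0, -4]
A Jordan chain for λ = -1 of length 3:
v_1 = (0, -2, 2, 2)ᵀ
v_2 = (2, -3, 9, 7)ᵀ
v_3 = (1, 0, 0, 0)ᵀ

Let N = A − (-1)·I. We want v_3 with N^3 v_3 = 0 but N^2 v_3 ≠ 0; then v_{j-1} := N · v_j for j = 3, …, 2.

Pick v_3 = (1, 0, 0, 0)ᵀ.
Then v_2 = N · v_3 = (2, -3, 9, 7)ᵀ.
Then v_1 = N · v_2 = (0, -2, 2, 2)ᵀ.

Sanity check: (A − (-1)·I) v_1 = (0, 0, 0, 0)ᵀ = 0. ✓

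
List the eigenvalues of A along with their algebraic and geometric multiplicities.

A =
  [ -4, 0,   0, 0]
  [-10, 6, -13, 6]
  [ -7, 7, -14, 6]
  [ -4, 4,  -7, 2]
λ = -4: alg = 2, geom = 2; λ = -1: alg = 2, geom = 1

Step 1 — factor the characteristic polynomial to read off the algebraic multiplicities:
  χ_A(x) = (x + 1)^2*(x + 4)^2

Step 2 — compute geometric multiplicities via the rank-nullity identity g(λ) = n − rank(A − λI):
  rank(A − (-4)·I) = 2, so dim ker(A − (-4)·I) = n − 2 = 2
  rank(A − (-1)·I) = 3, so dim ker(A − (-1)·I) = n − 3 = 1

Summary:
  λ = -4: algebraic multiplicity = 2, geometric multiplicity = 2
  λ = -1: algebraic multiplicity = 2, geometric multiplicity = 1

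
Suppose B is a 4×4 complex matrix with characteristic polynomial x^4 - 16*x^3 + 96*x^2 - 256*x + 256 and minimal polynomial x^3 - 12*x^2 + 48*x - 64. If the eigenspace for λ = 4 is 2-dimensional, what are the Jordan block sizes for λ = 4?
Block sizes for λ = 4: [3, 1]

Step 1 — from the characteristic polynomial, algebraic multiplicity of λ = 4 is 4. From dim ker(B − (4)·I) = 2, there are exactly 2 Jordan blocks for λ = 4.
Step 2 — from the minimal polynomial, the factor (x − 4)^3 tells us the largest block for λ = 4 has size 3.
Step 3 — with total size 4, 2 blocks, and largest block 3, the block sizes (in nonincreasing order) are [3, 1].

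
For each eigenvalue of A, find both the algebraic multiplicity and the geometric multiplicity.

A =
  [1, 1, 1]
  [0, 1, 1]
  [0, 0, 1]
λ = 1: alg = 3, geom = 1

Step 1 — factor the characteristic polynomial to read off the algebraic multiplicities:
  χ_A(x) = (x - 1)^3

Step 2 — compute geometric multiplicities via the rank-nullity identity g(λ) = n − rank(A − λI):
  rank(A − (1)·I) = 2, so dim ker(A − (1)·I) = n − 2 = 1

Summary:
  λ = 1: algebraic multiplicity = 3, geometric multiplicity = 1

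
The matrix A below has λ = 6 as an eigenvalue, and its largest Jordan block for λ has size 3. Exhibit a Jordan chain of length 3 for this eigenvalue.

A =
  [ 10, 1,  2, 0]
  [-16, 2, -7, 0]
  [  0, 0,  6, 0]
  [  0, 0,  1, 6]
A Jordan chain for λ = 6 of length 3:
v_1 = (1, -4, 0, 0)ᵀ
v_2 = (2, -7, 0, 1)ᵀ
v_3 = (0, 0, 1, 0)ᵀ

Let N = A − (6)·I. We want v_3 with N^3 v_3 = 0 but N^2 v_3 ≠ 0; then v_{j-1} := N · v_j for j = 3, …, 2.

Pick v_3 = (0, 0, 1, 0)ᵀ.
Then v_2 = N · v_3 = (2, -7, 0, 1)ᵀ.
Then v_1 = N · v_2 = (1, -4, 0, 0)ᵀ.

Sanity check: (A − (6)·I) v_1 = (0, 0, 0, 0)ᵀ = 0. ✓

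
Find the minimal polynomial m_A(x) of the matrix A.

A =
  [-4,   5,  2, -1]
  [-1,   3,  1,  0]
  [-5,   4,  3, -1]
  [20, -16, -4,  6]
x^3 - 6*x^2 + 12*x - 8

The characteristic polynomial is χ_A(x) = (x - 2)^4, so the eigenvalues are known. The minimal polynomial is
  m_A(x) = Π_λ (x − λ)^{k_λ}
where k_λ is the size of the *largest* Jordan block for λ (equivalently, the smallest k with (A − λI)^k v = 0 for every generalised eigenvector v of λ).

  λ = 2: largest Jordan block has size 3, contributing (x − 2)^3

So m_A(x) = (x - 2)^3 = x^3 - 6*x^2 + 12*x - 8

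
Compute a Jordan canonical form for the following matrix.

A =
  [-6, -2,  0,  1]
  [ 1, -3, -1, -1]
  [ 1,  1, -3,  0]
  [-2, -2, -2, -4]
J_2(-4) ⊕ J_2(-4)

The characteristic polynomial is
  det(x·I − A) = x^4 + 16*x^3 + 96*x^2 + 256*x + 256 = (x + 4)^4

Eigenvalues and multiplicities (the geometric multiplicity of λ is n − rank(A − λI), which equals the number of Jordan blocks for λ):
  λ = -4: algebraic multiplicity = 4, geometric multiplicity = 2

Determining the block sizes for each eigenvalue:
  λ = -4: with am = 4 and gm = 2, the partition is not yet determined (e.g. several partitions of 4 into 2 parts exist). Let N = A − (-4)·I. Computing rank(N^1) = 2, rank(N^2) = 0; the number of blocks of size ≥ j is rank(N^{j−1}) − rank(N^j), giving [2, 2]. So we have 2 block(s) of size 2 → block sizes [2, 2]

Assembling the blocks gives a Jordan form
J =
  [-4,  1,  0,  0]
  [ 0, -4,  0,  0]
  [ 0,  0, -4,  1]
  [ 0,  0,  0, -4]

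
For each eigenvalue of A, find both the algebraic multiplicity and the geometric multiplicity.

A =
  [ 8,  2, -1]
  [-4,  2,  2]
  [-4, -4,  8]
λ = 6: alg = 3, geom = 2

Step 1 — factor the characteristic polynomial to read off the algebraic multiplicities:
  χ_A(x) = (x - 6)^3

Step 2 — compute geometric multiplicities via the rank-nullity identity g(λ) = n − rank(A − λI):
  rank(A − (6)·I) = 1, so dim ker(A − (6)·I) = n − 1 = 2

Summary:
  λ = 6: algebraic multiplicity = 3, geometric multiplicity = 2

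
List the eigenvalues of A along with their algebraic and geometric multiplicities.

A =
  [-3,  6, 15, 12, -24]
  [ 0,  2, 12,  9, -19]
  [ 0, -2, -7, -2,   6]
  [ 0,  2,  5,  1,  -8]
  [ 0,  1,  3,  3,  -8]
λ = -3: alg = 5, geom = 3

Step 1 — factor the characteristic polynomial to read off the algebraic multiplicities:
  χ_A(x) = (x + 3)^5

Step 2 — compute geometric multiplicities via the rank-nullity identity g(λ) = n − rank(A − λI):
  rank(A − (-3)·I) = 2, so dim ker(A − (-3)·I) = n − 2 = 3

Summary:
  λ = -3: algebraic multiplicity = 5, geometric multiplicity = 3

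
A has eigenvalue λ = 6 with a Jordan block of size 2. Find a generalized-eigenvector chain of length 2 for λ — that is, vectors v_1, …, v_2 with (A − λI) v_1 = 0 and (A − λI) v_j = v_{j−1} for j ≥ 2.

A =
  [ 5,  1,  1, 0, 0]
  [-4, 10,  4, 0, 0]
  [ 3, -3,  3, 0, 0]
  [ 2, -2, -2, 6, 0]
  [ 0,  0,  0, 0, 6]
A Jordan chain for λ = 6 of length 2:
v_1 = (-1, -4, 3, 2, 0)ᵀ
v_2 = (1, 0, 0, 0, 0)ᵀ

Let N = A − (6)·I. We want v_2 with N^2 v_2 = 0 but N^1 v_2 ≠ 0; then v_{j-1} := N · v_j for j = 2, …, 2.

Pick v_2 = (1, 0, 0, 0, 0)ᵀ.
Then v_1 = N · v_2 = (-1, -4, 3, 2, 0)ᵀ.

Sanity check: (A − (6)·I) v_1 = (0, 0, 0, 0, 0)ᵀ = 0. ✓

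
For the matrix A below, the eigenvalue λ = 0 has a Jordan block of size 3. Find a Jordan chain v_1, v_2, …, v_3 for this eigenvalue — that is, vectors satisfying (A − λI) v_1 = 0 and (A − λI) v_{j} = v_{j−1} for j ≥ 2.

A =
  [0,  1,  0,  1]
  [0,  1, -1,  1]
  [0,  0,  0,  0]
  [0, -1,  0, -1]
A Jordan chain for λ = 0 of length 3:
v_1 = (-1, -1, 0, 1)ᵀ
v_2 = (0, -1, 0, 0)ᵀ
v_3 = (0, 0, 1, 0)ᵀ

Let N = A − (0)·I. We want v_3 with N^3 v_3 = 0 but N^2 v_3 ≠ 0; then v_{j-1} := N · v_j for j = 3, …, 2.

Pick v_3 = (0, 0, 1, 0)ᵀ.
Then v_2 = N · v_3 = (0, -1, 0, 0)ᵀ.
Then v_1 = N · v_2 = (-1, -1, 0, 1)ᵀ.

Sanity check: (A − (0)·I) v_1 = (0, 0, 0, 0)ᵀ = 0. ✓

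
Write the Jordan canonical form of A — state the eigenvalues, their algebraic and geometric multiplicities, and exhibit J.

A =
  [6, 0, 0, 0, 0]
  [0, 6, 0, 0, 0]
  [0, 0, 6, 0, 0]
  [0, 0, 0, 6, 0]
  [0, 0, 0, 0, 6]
J_1(6) ⊕ J_1(6) ⊕ J_1(6) ⊕ J_1(6) ⊕ J_1(6)

The characteristic polynomial is
  det(x·I − A) = x^5 - 30*x^4 + 360*x^3 - 2160*x^2 + 6480*x - 7776 = (x - 6)^5

Eigenvalues and multiplicities (the geometric multiplicity of λ is n − rank(A − λI), which equals the number of Jordan blocks for λ):
  λ = 6: algebraic multiplicity = 5, geometric multiplicity = 5

Determining the block sizes for each eigenvalue:
  λ = 6: gm = am = 5, so every block has size 1 → block sizes [1, 1, 1, 1, 1]

Assembling the blocks gives a Jordan form
J =
  [6, 0, 0, 0, 0]
  [0, 6, 0, 0, 0]
  [0, 0, 6, 0, 0]
  [0, 0, 0, 6, 0]
  [0, 0, 0, 0, 6]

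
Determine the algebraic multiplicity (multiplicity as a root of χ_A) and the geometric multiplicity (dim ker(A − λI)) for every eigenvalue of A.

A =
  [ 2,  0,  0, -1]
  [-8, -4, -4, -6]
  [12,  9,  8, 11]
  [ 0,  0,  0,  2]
λ = 2: alg = 4, geom = 2

Step 1 — factor the characteristic polynomial to read off the algebraic multiplicities:
  χ_A(x) = (x - 2)^4

Step 2 — compute geometric multiplicities via the rank-nullity identity g(λ) = n − rank(A − λI):
  rank(A − (2)·I) = 2, so dim ker(A − (2)·I) = n − 2 = 2

Summary:
  λ = 2: algebraic multiplicity = 4, geometric multiplicity = 2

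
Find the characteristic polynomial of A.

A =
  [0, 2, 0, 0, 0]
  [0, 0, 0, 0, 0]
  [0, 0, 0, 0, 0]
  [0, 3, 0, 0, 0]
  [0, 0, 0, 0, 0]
x^5

Expanding det(x·I − A) (e.g. by cofactor expansion or by noting that A is similar to its Jordan form J, which has the same characteristic polynomial as A) gives
  χ_A(x) = x^5
which factors as x^5. The eigenvalues (with algebraic multiplicities) are λ = 0 with multiplicity 5.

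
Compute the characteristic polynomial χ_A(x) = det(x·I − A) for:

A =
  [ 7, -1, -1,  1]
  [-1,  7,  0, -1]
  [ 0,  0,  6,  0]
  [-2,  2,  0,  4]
x^4 - 24*x^3 + 216*x^2 - 864*x + 1296

Expanding det(x·I − A) (e.g. by cofactor expansion or by noting that A is similar to its Jordan form J, which has the same characteristic polynomial as A) gives
  χ_A(x) = x^4 - 24*x^3 + 216*x^2 - 864*x + 1296
which factors as (x - 6)^4. The eigenvalues (with algebraic multiplicities) are λ = 6 with multiplicity 4.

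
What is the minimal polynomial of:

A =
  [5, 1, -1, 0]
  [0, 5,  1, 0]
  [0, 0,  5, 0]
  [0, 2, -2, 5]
x^3 - 15*x^2 + 75*x - 125

The characteristic polynomial is χ_A(x) = (x - 5)^4, so the eigenvalues are known. The minimal polynomial is
  m_A(x) = Π_λ (x − λ)^{k_λ}
where k_λ is the size of the *largest* Jordan block for λ (equivalently, the smallest k with (A − λI)^k v = 0 for every generalised eigenvector v of λ).

  λ = 5: largest Jordan block has size 3, contributing (x − 5)^3

So m_A(x) = (x - 5)^3 = x^3 - 15*x^2 + 75*x - 125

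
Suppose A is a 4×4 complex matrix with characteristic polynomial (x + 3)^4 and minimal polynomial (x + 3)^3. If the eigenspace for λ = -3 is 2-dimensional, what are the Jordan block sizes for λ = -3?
Block sizes for λ = -3: [3, 1]

Step 1 — from the characteristic polynomial, algebraic multiplicity of λ = -3 is 4. From dim ker(A − (-3)·I) = 2, there are exactly 2 Jordan blocks for λ = -3.
Step 2 — from the minimal polynomial, the factor (x + 3)^3 tells us the largest block for λ = -3 has size 3.
Step 3 — with total size 4, 2 blocks, and largest block 3, the block sizes (in nonincreasing order) are [3, 1].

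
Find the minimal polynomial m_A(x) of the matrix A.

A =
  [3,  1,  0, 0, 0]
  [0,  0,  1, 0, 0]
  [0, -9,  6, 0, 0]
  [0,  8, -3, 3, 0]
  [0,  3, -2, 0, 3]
x^3 - 9*x^2 + 27*x - 27

The characteristic polynomial is χ_A(x) = (x - 3)^5, so the eigenvalues are known. The minimal polynomial is
  m_A(x) = Π_λ (x − λ)^{k_λ}
where k_λ is the size of the *largest* Jordan block for λ (equivalently, the smallest k with (A − λI)^k v = 0 for every generalised eigenvector v of λ).

  λ = 3: largest Jordan block has size 3, contributing (x − 3)^3

So m_A(x) = (x - 3)^3 = x^3 - 9*x^2 + 27*x - 27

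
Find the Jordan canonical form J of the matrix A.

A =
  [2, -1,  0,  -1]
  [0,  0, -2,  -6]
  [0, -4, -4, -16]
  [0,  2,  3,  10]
J_3(2) ⊕ J_1(2)

The characteristic polynomial is
  det(x·I − A) = x^4 - 8*x^3 + 24*x^2 - 32*x + 16 = (x - 2)^4

Eigenvalues and multiplicities (the geometric multiplicity of λ is n − rank(A − λI), which equals the number of Jordan blocks for λ):
  λ = 2: algebraic multiplicity = 4, geometric multiplicity = 2

Determining the block sizes for each eigenvalue:
  λ = 2: with am = 4 and gm = 2, the partition is not yet determined (e.g. several partitions of 4 into 2 parts exist). Let N = A − (2)·I. Computing rank(N^1) = 2, rank(N^2) = 1, rank(N^3) = 0; the number of blocks of size ≥ j is rank(N^{j−1}) − rank(N^j), giving [2, 1, 1]. So we have 1 block(s) of size 3, 1 block(s) of size 1 → block sizes [3, 1]

Assembling the blocks gives a Jordan form
J =
  [2, 1, 0, 0]
  [0, 2, 1, 0]
  [0, 0, 2, 0]
  [0, 0, 0, 2]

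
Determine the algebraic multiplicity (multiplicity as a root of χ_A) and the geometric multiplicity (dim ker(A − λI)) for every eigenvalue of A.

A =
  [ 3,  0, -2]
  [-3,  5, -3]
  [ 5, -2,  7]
λ = 5: alg = 3, geom = 1

Step 1 — factor the characteristic polynomial to read off the algebraic multiplicities:
  χ_A(x) = (x - 5)^3

Step 2 — compute geometric multiplicities via the rank-nullity identity g(λ) = n − rank(A − λI):
  rank(A − (5)·I) = 2, so dim ker(A − (5)·I) = n − 2 = 1

Summary:
  λ = 5: algebraic multiplicity = 3, geometric multiplicity = 1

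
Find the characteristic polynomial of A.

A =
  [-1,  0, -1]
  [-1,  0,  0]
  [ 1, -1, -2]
x^3 + 3*x^2 + 3*x + 1

Expanding det(x·I − A) (e.g. by cofactor expansion or by noting that A is similar to its Jordan form J, which has the same characteristic polynomial as A) gives
  χ_A(x) = x^3 + 3*x^2 + 3*x + 1
which factors as (x + 1)^3. The eigenvalues (with algebraic multiplicities) are λ = -1 with multiplicity 3.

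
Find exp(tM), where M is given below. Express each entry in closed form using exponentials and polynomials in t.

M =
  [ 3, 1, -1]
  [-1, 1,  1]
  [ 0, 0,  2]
e^{tM} =
  [t*exp(2*t) + exp(2*t), t*exp(2*t), -t*exp(2*t)]
  [-t*exp(2*t), -t*exp(2*t) + exp(2*t), t*exp(2*t)]
  [0, 0, exp(2*t)]

Strategy: write M = P · J · P⁻¹ where J is a Jordan canonical form, so e^{tM} = P · e^{tJ} · P⁻¹, and e^{tJ} can be computed block-by-block.

M has Jordan form
J =
  [2, 1, 0]
  [0, 2, 0]
  [0, 0, 2]
(up to reordering of blocks).

Per-block formulas:
  For a 1×1 block at λ = 2: exp(t · [2]) = [e^(2t)].
  For a 2×2 Jordan block J_2(2): exp(t · J_2(2)) = e^(2t)·(I + t·N), where N is the 2×2 nilpotent shift.

After assembling e^{tJ} and conjugating by P, we get:

e^{tM} =
  [t*exp(2*t) + exp(2*t), t*exp(2*t), -t*exp(2*t)]
  [-t*exp(2*t), -t*exp(2*t) + exp(2*t), t*exp(2*t)]
  [0, 0, exp(2*t)]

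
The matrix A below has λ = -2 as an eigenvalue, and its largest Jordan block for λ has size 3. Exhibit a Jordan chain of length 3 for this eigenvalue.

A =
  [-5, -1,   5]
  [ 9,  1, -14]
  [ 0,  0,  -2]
A Jordan chain for λ = -2 of length 3:
v_1 = (-1, 3, 0)ᵀ
v_2 = (5, -14, 0)ᵀ
v_3 = (0, 0, 1)ᵀ

Let N = A − (-2)·I. We want v_3 with N^3 v_3 = 0 but N^2 v_3 ≠ 0; then v_{j-1} := N · v_j for j = 3, …, 2.

Pick v_3 = (0, 0, 1)ᵀ.
Then v_2 = N · v_3 = (5, -14, 0)ᵀ.
Then v_1 = N · v_2 = (-1, 3, 0)ᵀ.

Sanity check: (A − (-2)·I) v_1 = (0, 0, 0)ᵀ = 0. ✓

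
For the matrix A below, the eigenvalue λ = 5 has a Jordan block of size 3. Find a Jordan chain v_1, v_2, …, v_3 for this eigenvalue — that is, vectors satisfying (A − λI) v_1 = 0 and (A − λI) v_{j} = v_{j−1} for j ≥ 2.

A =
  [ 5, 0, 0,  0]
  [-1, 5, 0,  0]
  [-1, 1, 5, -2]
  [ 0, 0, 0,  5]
A Jordan chain for λ = 5 of length 3:
v_1 = (0, 0, -1, 0)ᵀ
v_2 = (0, -1, -1, 0)ᵀ
v_3 = (1, 0, 0, 0)ᵀ

Let N = A − (5)·I. We want v_3 with N^3 v_3 = 0 but N^2 v_3 ≠ 0; then v_{j-1} := N · v_j for j = 3, …, 2.

Pick v_3 = (1, 0, 0, 0)ᵀ.
Then v_2 = N · v_3 = (0, -1, -1, 0)ᵀ.
Then v_1 = N · v_2 = (0, 0, -1, 0)ᵀ.

Sanity check: (A − (5)·I) v_1 = (0, 0, 0, 0)ᵀ = 0. ✓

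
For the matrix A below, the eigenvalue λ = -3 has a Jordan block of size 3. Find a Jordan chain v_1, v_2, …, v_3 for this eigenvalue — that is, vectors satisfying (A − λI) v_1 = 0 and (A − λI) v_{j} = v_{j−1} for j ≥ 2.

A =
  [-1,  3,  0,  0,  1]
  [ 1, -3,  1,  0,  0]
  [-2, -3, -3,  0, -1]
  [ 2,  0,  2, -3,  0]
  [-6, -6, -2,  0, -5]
A Jordan chain for λ = -3 of length 3:
v_1 = (1, 0, -1, 0, -2)ᵀ
v_2 = (2, 1, -2, 2, -6)ᵀ
v_3 = (1, 0, 0, 0, 0)ᵀ

Let N = A − (-3)·I. We want v_3 with N^3 v_3 = 0 but N^2 v_3 ≠ 0; then v_{j-1} := N · v_j for j = 3, …, 2.

Pick v_3 = (1, 0, 0, 0, 0)ᵀ.
Then v_2 = N · v_3 = (2, 1, -2, 2, -6)ᵀ.
Then v_1 = N · v_2 = (1, 0, -1, 0, -2)ᵀ.

Sanity check: (A − (-3)·I) v_1 = (0, 0, 0, 0, 0)ᵀ = 0. ✓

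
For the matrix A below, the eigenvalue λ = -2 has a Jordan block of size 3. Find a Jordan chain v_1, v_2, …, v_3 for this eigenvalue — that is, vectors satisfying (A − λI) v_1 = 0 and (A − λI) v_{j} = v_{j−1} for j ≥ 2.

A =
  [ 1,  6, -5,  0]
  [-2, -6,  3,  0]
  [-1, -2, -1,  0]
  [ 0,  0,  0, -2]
A Jordan chain for λ = -2 of length 3:
v_1 = (2, -1, 0, 0)ᵀ
v_2 = (3, -2, -1, 0)ᵀ
v_3 = (1, 0, 0, 0)ᵀ

Let N = A − (-2)·I. We want v_3 with N^3 v_3 = 0 but N^2 v_3 ≠ 0; then v_{j-1} := N · v_j for j = 3, …, 2.

Pick v_3 = (1, 0, 0, 0)ᵀ.
Then v_2 = N · v_3 = (3, -2, -1, 0)ᵀ.
Then v_1 = N · v_2 = (2, -1, 0, 0)ᵀ.

Sanity check: (A − (-2)·I) v_1 = (0, 0, 0, 0)ᵀ = 0. ✓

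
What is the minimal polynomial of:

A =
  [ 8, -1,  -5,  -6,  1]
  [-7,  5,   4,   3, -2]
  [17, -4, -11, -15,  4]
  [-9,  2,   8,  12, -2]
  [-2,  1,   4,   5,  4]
x^4 - 15*x^3 + 84*x^2 - 208*x + 192

The characteristic polynomial is χ_A(x) = (x - 4)^3*(x - 3)^2, so the eigenvalues are known. The minimal polynomial is
  m_A(x) = Π_λ (x − λ)^{k_λ}
where k_λ is the size of the *largest* Jordan block for λ (equivalently, the smallest k with (A − λI)^k v = 0 for every generalised eigenvector v of λ).

  λ = 3: largest Jordan block has size 1, contributing (x − 3)
  λ = 4: largest Jordan block has size 3, contributing (x − 4)^3

So m_A(x) = (x - 4)^3*(x - 3) = x^4 - 15*x^3 + 84*x^2 - 208*x + 192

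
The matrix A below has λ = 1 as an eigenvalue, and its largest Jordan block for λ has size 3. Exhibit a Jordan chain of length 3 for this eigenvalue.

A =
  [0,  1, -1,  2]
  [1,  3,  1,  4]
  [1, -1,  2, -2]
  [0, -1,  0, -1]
A Jordan chain for λ = 1 of length 3:
v_1 = (1, 2, -1, -1)ᵀ
v_2 = (-1, 1, 1, 0)ᵀ
v_3 = (1, 0, 0, 0)ᵀ

Let N = A − (1)·I. We want v_3 with N^3 v_3 = 0 but N^2 v_3 ≠ 0; then v_{j-1} := N · v_j for j = 3, …, 2.

Pick v_3 = (1, 0, 0, 0)ᵀ.
Then v_2 = N · v_3 = (-1, 1, 1, 0)ᵀ.
Then v_1 = N · v_2 = (1, 2, -1, -1)ᵀ.

Sanity check: (A − (1)·I) v_1 = (0, 0, 0, 0)ᵀ = 0. ✓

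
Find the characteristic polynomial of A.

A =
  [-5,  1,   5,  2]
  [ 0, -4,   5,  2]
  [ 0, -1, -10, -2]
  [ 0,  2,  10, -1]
x^4 + 20*x^3 + 150*x^2 + 500*x + 625

Expanding det(x·I − A) (e.g. by cofactor expansion or by noting that A is similar to its Jordan form J, which has the same characteristic polynomial as A) gives
  χ_A(x) = x^4 + 20*x^3 + 150*x^2 + 500*x + 625
which factors as (x + 5)^4. The eigenvalues (with algebraic multiplicities) are λ = -5 with multiplicity 4.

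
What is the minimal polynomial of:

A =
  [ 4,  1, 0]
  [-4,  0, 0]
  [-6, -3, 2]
x^2 - 4*x + 4

The characteristic polynomial is χ_A(x) = (x - 2)^3, so the eigenvalues are known. The minimal polynomial is
  m_A(x) = Π_λ (x − λ)^{k_λ}
where k_λ is the size of the *largest* Jordan block for λ (equivalently, the smallest k with (A − λI)^k v = 0 for every generalised eigenvector v of λ).

  λ = 2: largest Jordan block has size 2, contributing (x − 2)^2

So m_A(x) = (x - 2)^2 = x^2 - 4*x + 4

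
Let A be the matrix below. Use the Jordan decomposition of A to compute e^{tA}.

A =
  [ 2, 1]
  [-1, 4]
e^{tA} =
  [-t*exp(3*t) + exp(3*t), t*exp(3*t)]
  [-t*exp(3*t), t*exp(3*t) + exp(3*t)]

Strategy: write A = P · J · P⁻¹ where J is a Jordan canonical form, so e^{tA} = P · e^{tJ} · P⁻¹, and e^{tJ} can be computed block-by-block.

A has Jordan form
J =
  [3, 1]
  [0, 3]
(up to reordering of blocks).

Per-block formulas:
  For a 2×2 Jordan block J_2(3): exp(t · J_2(3)) = e^(3t)·(I + t·N), where N is the 2×2 nilpotent shift.

After assembling e^{tJ} and conjugating by P, we get:

e^{tA} =
  [-t*exp(3*t) + exp(3*t), t*exp(3*t)]
  [-t*exp(3*t), t*exp(3*t) + exp(3*t)]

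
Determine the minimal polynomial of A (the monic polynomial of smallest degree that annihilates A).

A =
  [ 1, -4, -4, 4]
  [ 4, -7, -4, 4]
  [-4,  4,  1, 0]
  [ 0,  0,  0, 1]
x^2 + 2*x - 3

The characteristic polynomial is χ_A(x) = (x - 1)^2*(x + 3)^2, so the eigenvalues are known. The minimal polynomial is
  m_A(x) = Π_λ (x − λ)^{k_λ}
where k_λ is the size of the *largest* Jordan block for λ (equivalently, the smallest k with (A − λI)^k v = 0 for every generalised eigenvector v of λ).

  λ = -3: largest Jordan block has size 1, contributing (x + 3)
  λ = 1: largest Jordan block has size 1, contributing (x − 1)

So m_A(x) = (x - 1)*(x + 3) = x^2 + 2*x - 3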